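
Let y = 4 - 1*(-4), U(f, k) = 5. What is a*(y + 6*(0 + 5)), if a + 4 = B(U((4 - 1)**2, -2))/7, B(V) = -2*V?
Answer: -1444/7 ≈ -206.29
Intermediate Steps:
y = 8 (y = 4 + 4 = 8)
a = -38/7 (a = -4 - 2*5/7 = -4 - 10*1/7 = -4 - 10/7 = -38/7 ≈ -5.4286)
a*(y + 6*(0 + 5)) = -38*(8 + 6*(0 + 5))/7 = -38*(8 + 6*5)/7 = -38*(8 + 30)/7 = -38/7*38 = -1444/7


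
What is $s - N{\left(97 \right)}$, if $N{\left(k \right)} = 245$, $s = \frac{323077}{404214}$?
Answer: $- \frac{98709353}{404214} \approx -244.2$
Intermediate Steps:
$s = \frac{323077}{404214}$ ($s = 323077 \cdot \frac{1}{404214} = \frac{323077}{404214} \approx 0.79927$)
$s - N{\left(97 \right)} = \frac{323077}{404214} - 245 = - \frac{98709353}{404214}$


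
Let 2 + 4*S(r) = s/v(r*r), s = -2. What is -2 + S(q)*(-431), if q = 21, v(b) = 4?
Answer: 2139/8 ≈ 267.38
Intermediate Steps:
S(r) = -5/8 (S(r) = -½ + (-2/4)/4 = -½ + (-2*¼)/4 = -½ + (¼)*(-½) = -½ - ⅛ = -5/8)
-2 + S(q)*(-431) = -2 - 5/8*(-431) = -2 + 2155/8 = 2139/8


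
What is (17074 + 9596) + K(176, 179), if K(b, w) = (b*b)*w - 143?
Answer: 5571231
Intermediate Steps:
K(b, w) = -143 + w*b**2 (K(b, w) = b**2*w - 143 = w*b**2 - 143 = -143 + w*b**2)
(17074 + 9596) + K(176, 179) = (17074 + 9596) + (-143 + 179*176**2) = 26670 + (-143 + 179*30976) = 26670 + (-143 + 5544704) = 26670 + 5544561 = 5571231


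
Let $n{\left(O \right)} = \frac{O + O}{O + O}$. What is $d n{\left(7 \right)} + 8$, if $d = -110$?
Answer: $-102$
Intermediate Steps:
$n{\left(O \right)} = 1$ ($n{\left(O \right)} = \frac{2 O}{2 O} = 2 O \frac{1}{2 O} = 1$)
$d n{\left(7 \right)} + 8 = \left(-110\right) 1 + 8 = -110 + 8 = -102$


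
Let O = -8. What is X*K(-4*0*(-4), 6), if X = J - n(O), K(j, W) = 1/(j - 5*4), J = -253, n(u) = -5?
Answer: 62/5 ≈ 12.400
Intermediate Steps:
K(j, W) = 1/(-20 + j) (K(j, W) = 1/(j - 20) = 1/(-20 + j))
X = -248 (X = -253 - 1*(-5) = -253 + 5 = -248)
X*K(-4*0*(-4), 6) = -248/(-20 - 4*0*(-4)) = -248/(-20 + 0*(-4)) = -248/(-20 + 0) = -248/(-20) = -248*(-1/20) = 62/5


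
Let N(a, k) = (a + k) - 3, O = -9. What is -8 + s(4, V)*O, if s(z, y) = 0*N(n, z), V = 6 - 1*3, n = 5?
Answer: -8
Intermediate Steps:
N(a, k) = -3 + a + k
V = 3 (V = 6 - 3 = 3)
s(z, y) = 0 (s(z, y) = 0*(-3 + 5 + z) = 0*(2 + z) = 0)
-8 + s(4, V)*O = -8 + 0*(-9) = -8 + 0 = -8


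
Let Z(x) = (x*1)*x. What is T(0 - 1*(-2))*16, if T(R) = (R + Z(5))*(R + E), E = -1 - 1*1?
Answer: 0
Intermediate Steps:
E = -2 (E = -1 - 1 = -2)
Z(x) = x**2 (Z(x) = x*x = x**2)
T(R) = (-2 + R)*(25 + R) (T(R) = (R + 5**2)*(R - 2) = (R + 25)*(-2 + R) = (25 + R)*(-2 + R) = (-2 + R)*(25 + R))
T(0 - 1*(-2))*16 = (-50 + (0 - 1*(-2))**2 + 23*(0 - 1*(-2)))*16 = (-50 + (0 + 2)**2 + 23*(0 + 2))*16 = (-50 + 2**2 + 23*2)*16 = (-50 + 4 + 46)*16 = 0*16 = 0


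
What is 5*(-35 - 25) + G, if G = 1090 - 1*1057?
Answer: -267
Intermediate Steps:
G = 33 (G = 1090 - 1057 = 33)
5*(-35 - 25) + G = 5*(-35 - 25) + 33 = 5*(-60) + 33 = -300 + 33 = -267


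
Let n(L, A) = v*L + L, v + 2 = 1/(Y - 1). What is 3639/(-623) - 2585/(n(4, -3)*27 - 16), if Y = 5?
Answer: 1257472/60431 ≈ 20.808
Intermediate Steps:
v = -7/4 (v = -2 + 1/(5 - 1) = -2 + 1/4 = -2 + ¼ = -7/4 ≈ -1.7500)
n(L, A) = -3*L/4 (n(L, A) = -7*L/4 + L = -3*L/4)
3639/(-623) - 2585/(n(4, -3)*27 - 16) = 3639/(-623) - 2585/(-¾*4*27 - 16) = 3639*(-1/623) - 2585/(-3*27 - 16) = -3639/623 - 2585/(-81 - 16) = -3639/623 - 2585/(-97) = -3639/623 - 2585*(-1/97) = -3639/623 + 2585/97 = 1257472/60431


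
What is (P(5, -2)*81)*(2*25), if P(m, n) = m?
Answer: 20250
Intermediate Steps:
(P(5, -2)*81)*(2*25) = (5*81)*(2*25) = 405*50 = 20250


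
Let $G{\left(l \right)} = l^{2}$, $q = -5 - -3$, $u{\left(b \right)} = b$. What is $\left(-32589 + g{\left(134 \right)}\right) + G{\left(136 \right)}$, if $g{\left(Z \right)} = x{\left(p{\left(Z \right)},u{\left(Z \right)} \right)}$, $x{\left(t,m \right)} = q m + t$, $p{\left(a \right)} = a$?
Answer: $-14227$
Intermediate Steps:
$q = -2$ ($q = -5 + 3 = -2$)
$x{\left(t,m \right)} = t - 2 m$ ($x{\left(t,m \right)} = - 2 m + t = t - 2 m$)
$g{\left(Z \right)} = - Z$ ($g{\left(Z \right)} = Z - 2 Z = - Z$)
$\left(-32589 + g{\left(134 \right)}\right) + G{\left(136 \right)} = \left(-32589 - 134\right) + 136^{2} = \left(-32589 - 134\right) + 18496 = -32723 + 18496 = -14227$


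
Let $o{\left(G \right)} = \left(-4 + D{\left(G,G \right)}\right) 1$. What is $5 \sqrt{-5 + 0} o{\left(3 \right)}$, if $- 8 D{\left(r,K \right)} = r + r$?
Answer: $- \frac{95 i \sqrt{5}}{4} \approx - 53.107 i$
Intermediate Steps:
$D{\left(r,K \right)} = - \frac{r}{4}$ ($D{\left(r,K \right)} = - \frac{r + r}{8} = - \frac{2 r}{8} = - \frac{r}{4}$)
$o{\left(G \right)} = -4 - \frac{G}{4}$ ($o{\left(G \right)} = \left(-4 - \frac{G}{4}\right) 1 = -4 - \frac{G}{4}$)
$5 \sqrt{-5 + 0} o{\left(3 \right)} = 5 \sqrt{-5 + 0} \left(-4 - \frac{3}{4}\right) = 5 \sqrt{-5} \left(-4 - \frac{3}{4}\right) = 5 i \sqrt{5} \left(- \frac{19}{4}\right) = - \frac{95 i \sqrt{5}}{4}$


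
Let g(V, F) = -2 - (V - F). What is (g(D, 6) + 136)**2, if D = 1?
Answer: 19321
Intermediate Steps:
g(V, F) = -2 + F - V (g(V, F) = -2 + (F - V) = -2 + F - V)
(g(D, 6) + 136)**2 = ((-2 + 6 - 1*1) + 136)**2 = ((-2 + 6 - 1) + 136)**2 = (3 + 136)**2 = 139**2 = 19321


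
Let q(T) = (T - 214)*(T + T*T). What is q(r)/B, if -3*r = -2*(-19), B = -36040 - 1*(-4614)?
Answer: 23800/22329 ≈ 1.0659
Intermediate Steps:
B = -31426 (B = -36040 + 4614 = -31426)
r = -38/3 (r = -(-2)*(-19)/3 = -⅓*38 = -38/3 ≈ -12.667)
q(T) = (-214 + T)*(T + T²)
q(r)/B = -38*(-214 + (-38/3)² - 213*(-38/3))/3/(-31426) = -38*(-214 + 1444/9 + 2698)/3*(-1/31426) = -38/3*23800/9*(-1/31426) = -904400/27*(-1/31426) = 23800/22329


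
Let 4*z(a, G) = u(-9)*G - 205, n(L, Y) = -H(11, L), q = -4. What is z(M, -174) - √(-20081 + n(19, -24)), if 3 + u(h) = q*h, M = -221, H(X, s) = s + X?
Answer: -5947/4 - 13*I*√119 ≈ -1486.8 - 141.81*I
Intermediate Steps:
H(X, s) = X + s
n(L, Y) = -11 - L (n(L, Y) = -(11 + L) = -11 - L)
u(h) = -3 - 4*h
z(a, G) = -205/4 + 33*G/4 (z(a, G) = ((-3 - 4*(-9))*G - 205)/4 = ((-3 + 36)*G - 205)/4 = (33*G - 205)/4 = (-205 + 33*G)/4 = -205/4 + 33*G/4)
z(M, -174) - √(-20081 + n(19, -24)) = (-205/4 + (33/4)*(-174)) - √(-20081 + (-11 - 1*19)) = (-205/4 - 2871/2) - √(-20081 + (-11 - 19)) = -5947/4 - √(-20081 - 30) = -5947/4 - √(-20111) = -5947/4 - 13*I*√119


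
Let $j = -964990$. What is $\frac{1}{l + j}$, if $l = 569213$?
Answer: $- \frac{1}{395777} \approx -2.5267 \cdot 10^{-6}$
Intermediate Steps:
$\frac{1}{l + j} = \frac{1}{569213 - 964990} = \frac{1}{-395777} = - \frac{1}{395777}$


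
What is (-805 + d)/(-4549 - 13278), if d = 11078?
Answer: -10273/17827 ≈ -0.57626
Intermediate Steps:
(-805 + d)/(-4549 - 13278) = (-805 + 11078)/(-4549 - 13278) = 10273/(-17827) = 10273*(-1/17827) = -10273/17827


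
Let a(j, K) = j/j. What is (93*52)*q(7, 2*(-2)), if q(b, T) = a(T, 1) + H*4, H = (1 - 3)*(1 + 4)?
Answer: -188604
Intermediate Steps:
a(j, K) = 1
H = -10 (H = -2*5 = -10)
q(b, T) = -39 (q(b, T) = 1 - 10*4 = 1 - 40 = -39)
(93*52)*q(7, 2*(-2)) = (93*52)*(-39) = 4836*(-39) = -188604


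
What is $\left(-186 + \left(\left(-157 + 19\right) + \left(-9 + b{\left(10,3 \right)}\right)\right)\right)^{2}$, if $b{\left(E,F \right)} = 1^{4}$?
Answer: $110224$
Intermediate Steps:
$b{\left(E,F \right)} = 1$
$\left(-186 + \left(\left(-157 + 19\right) + \left(-9 + b{\left(10,3 \right)}\right)\right)\right)^{2} = \left(-186 + \left(\left(-157 + 19\right) + \left(-9 + 1\right)\right)\right)^{2} = \left(-186 - 146\right)^{2} = \left(-332\right)^{2} = 110224$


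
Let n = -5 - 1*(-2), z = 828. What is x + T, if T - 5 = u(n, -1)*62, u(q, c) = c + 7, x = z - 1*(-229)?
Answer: 1434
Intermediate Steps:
x = 1057 (x = 828 - 1*(-229) = 828 + 229 = 1057)
n = -3 (n = -5 + 2 = -3)
u(q, c) = 7 + c
T = 377 (T = 5 + (7 - 1)*62 = 5 + 6*62 = 5 + 372 = 377)
x + T = 1057 + 377 = 1434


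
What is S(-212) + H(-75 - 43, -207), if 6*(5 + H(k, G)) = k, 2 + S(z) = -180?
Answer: -620/3 ≈ -206.67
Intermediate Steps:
S(z) = -182 (S(z) = -2 - 180 = -182)
H(k, G) = -5 + k/6
S(-212) + H(-75 - 43, -207) = -182 + (-5 + (-75 - 43)/6) = -182 + (-5 + (⅙)*(-118)) = -182 + (-5 - 59/3) = -182 - 74/3 = -620/3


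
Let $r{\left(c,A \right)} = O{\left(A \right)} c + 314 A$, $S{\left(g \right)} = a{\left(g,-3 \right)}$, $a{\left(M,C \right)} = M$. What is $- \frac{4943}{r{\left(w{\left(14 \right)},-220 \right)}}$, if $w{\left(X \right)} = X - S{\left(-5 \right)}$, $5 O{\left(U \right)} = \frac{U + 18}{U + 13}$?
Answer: $\frac{5116005}{71493962} \approx 0.071559$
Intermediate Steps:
$S{\left(g \right)} = g$
$O{\left(U \right)} = \frac{18 + U}{5 \left(13 + U\right)}$ ($O{\left(U \right)} = \frac{\left(U + 18\right) \frac{1}{U + 13}}{5} = \frac{\left(18 + U\right) \frac{1}{13 + U}}{5} = \frac{\frac{1}{13 + U} \left(18 + U\right)}{5} = \frac{18 + U}{5 \left(13 + U\right)}$)
$w{\left(X \right)} = 5 + X$ ($w{\left(X \right)} = X - -5 = X + 5 = 5 + X$)
$r{\left(c,A \right)} = 314 A + \frac{c \left(18 + A\right)}{5 \left(13 + A\right)}$ ($r{\left(c,A \right)} = \frac{18 + A}{5 \left(13 + A\right)} c + 314 A = \frac{c \left(18 + A\right)}{5 \left(13 + A\right)} + 314 A = 314 A + \frac{c \left(18 + A\right)}{5 \left(13 + A\right)}$)
$- \frac{4943}{r{\left(w{\left(14 \right)},-220 \right)}} = - \frac{4943}{\frac{1}{5} \frac{1}{13 - 220} \left(\left(5 + 14\right) \left(18 - 220\right) + 1570 \left(-220\right) \left(13 - 220\right)\right)} = - \frac{4943}{\frac{1}{5} \frac{1}{-207} \left(19 \left(-202\right) + 1570 \left(-220\right) \left(-207\right)\right)} = - \frac{4943}{\frac{1}{5} \left(- \frac{1}{207}\right) \left(-3838 + 71497800\right)} = - \frac{4943}{\frac{1}{5} \left(- \frac{1}{207}\right) 71493962} = - \frac{4943}{- \frac{71493962}{1035}} = \left(-4943\right) \left(- \frac{1035}{71493962}\right) = \frac{5116005}{71493962}$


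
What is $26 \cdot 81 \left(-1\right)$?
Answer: $-2106$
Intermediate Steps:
$26 \cdot 81 \left(-1\right) = 2106 \left(-1\right) = -2106$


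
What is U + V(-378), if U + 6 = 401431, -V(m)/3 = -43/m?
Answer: 50579507/126 ≈ 4.0142e+5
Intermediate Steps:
V(m) = 129/m (V(m) = -(-129)/m = 129/m)
U = 401425 (U = -6 + 401431 = 401425)
U + V(-378) = 401425 + 129/(-378) = 401425 + 129*(-1/378) = 401425 - 43/126 = 50579507/126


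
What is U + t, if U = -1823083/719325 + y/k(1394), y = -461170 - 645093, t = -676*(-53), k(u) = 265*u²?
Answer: 2654106761459053141/74084366492100 ≈ 35825.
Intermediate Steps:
t = 35828
y = -1106263
U = -187921219905659/74084366492100 (U = -1823083/719325 - 1106263/(265*1394²) = -1823083*1/719325 - 1106263/(265*1943236) = -1823083/719325 - 1106263/514957540 = -187921219905659/74084366492100 ≈ -2.5366)
U + t = -187921219905659/74084366492100 + 35828 = 2654106761459053141/74084366492100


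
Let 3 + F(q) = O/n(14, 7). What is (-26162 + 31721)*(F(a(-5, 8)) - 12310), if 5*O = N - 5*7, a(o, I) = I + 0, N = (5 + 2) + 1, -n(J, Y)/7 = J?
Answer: -33539353737/490 ≈ -6.8448e+7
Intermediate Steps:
n(J, Y) = -7*J
N = 8 (N = 7 + 1 = 8)
a(o, I) = I
O = -27/5 (O = (8 - 5*7)/5 = (8 - 35)/5 = (1/5)*(-27) = -27/5 ≈ -5.4000)
F(q) = -1443/490 (F(q) = -3 - 27/(5*((-7*14))) = -3 - 27/5/(-98) = -3 - 27/5*(-1/98) = -3 + 27/490 = -1443/490)
(-26162 + 31721)*(F(a(-5, 8)) - 12310) = (-26162 + 31721)*(-1443/490 - 12310) = 5559*(-6033343/490) = -33539353737/490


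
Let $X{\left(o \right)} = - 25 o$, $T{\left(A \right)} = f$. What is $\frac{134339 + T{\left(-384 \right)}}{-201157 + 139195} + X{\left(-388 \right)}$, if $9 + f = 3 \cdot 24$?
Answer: $\frac{300448499}{30981} \approx 9697.8$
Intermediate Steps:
$f = 63$ ($f = -9 + 3 \cdot 24 = -9 + 72 = 63$)
$T{\left(A \right)} = 63$
$\frac{134339 + T{\left(-384 \right)}}{-201157 + 139195} + X{\left(-388 \right)} = \frac{134339 + 63}{-201157 + 139195} - -9700 = \frac{134402}{-61962} + 9700 = 134402 \left(- \frac{1}{61962}\right) + 9700 = - \frac{67201}{30981} + 9700 = \frac{300448499}{30981}$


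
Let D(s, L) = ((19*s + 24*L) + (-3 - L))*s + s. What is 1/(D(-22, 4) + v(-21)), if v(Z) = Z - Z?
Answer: 1/7216 ≈ 0.00013858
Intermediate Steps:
D(s, L) = s + s*(-3 + 19*s + 23*L) (D(s, L) = (-3 + 19*s + 23*L)*s + s = s*(-3 + 19*s + 23*L) + s = s + s*(-3 + 19*s + 23*L))
v(Z) = 0
1/(D(-22, 4) + v(-21)) = 1/(-22*(-2 + 19*(-22) + 23*4) + 0) = 1/(-22*(-2 - 418 + 92) + 0) = 1/(-22*(-328) + 0) = 1/(7216 + 0) = 1/7216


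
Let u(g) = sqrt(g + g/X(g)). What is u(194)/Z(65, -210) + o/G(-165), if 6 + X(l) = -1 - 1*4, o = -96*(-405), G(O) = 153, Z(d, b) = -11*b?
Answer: 4320/17 + sqrt(5335)/12705 ≈ 254.12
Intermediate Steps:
o = 38880
X(l) = -11 (X(l) = -6 + (-1 - 1*4) = -6 + (-1 - 4) = -6 - 5 = -11)
u(g) = sqrt(110)*sqrt(g)/11 (u(g) = sqrt(g + g/(-11)) = sqrt(g + g*(-1/11)) = sqrt(g - g/11) = sqrt(10*g/11) = sqrt(110)*sqrt(g)/11)
u(194)/Z(65, -210) + o/G(-165) = (sqrt(110)*sqrt(194)/11)/((-11*(-210))) + 38880/153 = (2*sqrt(5335)/11)/2310 + 38880*(1/153) = (2*sqrt(5335)/11)*(1/2310) + 4320/17 = sqrt(5335)/12705 + 4320/17 = 4320/17 + sqrt(5335)/12705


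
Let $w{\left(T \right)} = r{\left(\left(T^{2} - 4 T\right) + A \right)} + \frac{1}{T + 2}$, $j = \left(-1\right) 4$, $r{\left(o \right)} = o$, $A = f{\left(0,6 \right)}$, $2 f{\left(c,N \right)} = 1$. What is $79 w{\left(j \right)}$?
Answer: $2528$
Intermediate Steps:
$f{\left(c,N \right)} = \frac{1}{2}$ ($f{\left(c,N \right)} = \frac{1}{2} \cdot 1 = \frac{1}{2}$)
$A = \frac{1}{2} \approx 0.5$
$j = -4$
$w{\left(T \right)} = \frac{1}{2} + T^{2} + \frac{1}{2 + T} - 4 T$ ($w{\left(T \right)} = \left(\left(T^{2} - 4 T\right) + \frac{1}{2}\right) + \frac{1}{T + 2} = \left(\frac{1}{2} + T^{2} - 4 T\right) + \frac{1}{2 + T} = \frac{1}{2} + T^{2} + \frac{1}{2 + T} - 4 T$)
$79 w{\left(j \right)} = 79 \frac{2 + \left(-4\right)^{3} - 2 \left(-4\right)^{2} - -30}{2 - 4} = 79 \frac{2 - 64 - 32 + 30}{-2} = 79 \left(- \frac{2 - 64 - 32 + 30}{2}\right) = 79 \left(\left(- \frac{1}{2}\right) \left(-64\right)\right) = 79 \cdot 32 = 2528$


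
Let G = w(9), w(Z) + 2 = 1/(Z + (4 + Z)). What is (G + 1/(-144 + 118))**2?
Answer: 81225/20449 ≈ 3.9721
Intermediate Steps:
w(Z) = -2 + 1/(4 + 2*Z) (w(Z) = -2 + 1/(Z + (4 + Z)) = -2 + 1/(4 + 2*Z))
G = -43/22 (G = (-7 - 4*9)/(2*(2 + 9)) = (1/2)*(-7 - 36)/11 = (1/2)*(1/11)*(-43) = -43/22 ≈ -1.9545)
(G + 1/(-144 + 118))**2 = (-43/22 + 1/(-144 + 118))**2 = (-43/22 + 1/(-26))**2 = (-43/22 - 1/26)**2 = (-285/143)**2 = 81225/20449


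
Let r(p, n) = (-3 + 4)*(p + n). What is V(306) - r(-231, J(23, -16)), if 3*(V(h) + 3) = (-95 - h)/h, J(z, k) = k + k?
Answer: 238279/918 ≈ 259.56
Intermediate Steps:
J(z, k) = 2*k
r(p, n) = n + p (r(p, n) = 1*(n + p) = n + p)
V(h) = -3 + (-95 - h)/(3*h) (V(h) = -3 + ((-95 - h)/h)/3 = -3 + (-95 - h)/(3*h))
V(306) - r(-231, J(23, -16)) = (5/3)*(-19 - 2*306)/306 - (2*(-16) - 231) = (5/3)*(1/306)*(-19 - 612) - (-32 - 231) = (5/3)*(1/306)*(-631) - 1*(-263) = -3155/918 + 263 = 238279/918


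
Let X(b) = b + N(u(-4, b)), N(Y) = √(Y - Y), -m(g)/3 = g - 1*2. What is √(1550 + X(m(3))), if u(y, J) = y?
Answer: √1547 ≈ 39.332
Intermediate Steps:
m(g) = 6 - 3*g (m(g) = -3*(g - 1*2) = -3*(g - 2) = -3*(-2 + g) = 6 - 3*g)
N(Y) = 0 (N(Y) = √0 = 0)
X(b) = b (X(b) = b + 0 = b)
√(1550 + X(m(3))) = √(1550 + (6 - 3*3)) = √(1550 + (6 - 9)) = √(1550 - 3) = √1547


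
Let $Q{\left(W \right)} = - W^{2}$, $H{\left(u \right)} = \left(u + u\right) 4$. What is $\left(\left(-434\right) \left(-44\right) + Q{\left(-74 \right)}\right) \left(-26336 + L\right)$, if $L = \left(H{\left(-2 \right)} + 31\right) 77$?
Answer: $-342965220$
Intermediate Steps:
$H{\left(u \right)} = 8 u$ ($H{\left(u \right)} = 2 u 4 = 8 u$)
$L = 1155$ ($L = \left(8 \left(-2\right) + 31\right) 77 = \left(-16 + 31\right) 77 = 15 \cdot 77 = 1155$)
$\left(\left(-434\right) \left(-44\right) + Q{\left(-74 \right)}\right) \left(-26336 + L\right) = \left(\left(-434\right) \left(-44\right) - \left(-74\right)^{2}\right) \left(-26336 + 1155\right) = \left(19096 - 5476\right) \left(-25181\right) = 13620 \left(-25181\right) = -342965220$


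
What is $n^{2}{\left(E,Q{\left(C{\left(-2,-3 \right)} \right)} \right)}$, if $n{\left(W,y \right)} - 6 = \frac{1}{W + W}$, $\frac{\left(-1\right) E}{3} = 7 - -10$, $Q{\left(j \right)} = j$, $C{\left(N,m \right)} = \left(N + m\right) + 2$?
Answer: $\frac{373321}{10404} \approx 35.882$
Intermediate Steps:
$C{\left(N,m \right)} = 2 + N + m$
$E = -51$ ($E = - 3 \left(7 - -10\right) = - 3 \left(7 + 10\right) = \left(-3\right) 17 = -51$)
$n{\left(W,y \right)} = 6 + \frac{1}{2 W}$ ($n{\left(W,y \right)} = 6 + \frac{1}{W + W} = 6 + \frac{1}{2 W}$)
$n^{2}{\left(E,Q{\left(C{\left(-2,-3 \right)} \right)} \right)} = \left(6 + \frac{1}{2 \left(-51\right)}\right)^{2} = \left(6 + \frac{1}{2} \left(- \frac{1}{51}\right)\right)^{2} = \left(6 - \frac{1}{102}\right)^{2} = \left(\frac{611}{102}\right)^{2} = \frac{373321}{10404}$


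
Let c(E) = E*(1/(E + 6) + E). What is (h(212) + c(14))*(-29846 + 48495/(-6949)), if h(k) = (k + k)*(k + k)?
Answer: -373350394800723/69490 ≈ -5.3727e+9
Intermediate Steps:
h(k) = 4*k**2 (h(k) = (2*k)*(2*k) = 4*k**2)
c(E) = E*(E + 1/(6 + E)) (c(E) = E*(1/(6 + E) + E) = E*(E + 1/(6 + E)))
(h(212) + c(14))*(-29846 + 48495/(-6949)) = (4*212**2 + 14*(1 + 14**2 + 6*14)/(6 + 14))*(-29846 + 48495/(-6949)) = (4*44944 + 14*(1 + 196 + 84)/20)*(-29846 + 48495*(-1/6949)) = (179776 + 14*(1/20)*281)*(-29846 - 48495/6949) = (179776 + 1967/10)*(-207448349/6949) = (1799727/10)*(-207448349/6949) = -373350394800723/69490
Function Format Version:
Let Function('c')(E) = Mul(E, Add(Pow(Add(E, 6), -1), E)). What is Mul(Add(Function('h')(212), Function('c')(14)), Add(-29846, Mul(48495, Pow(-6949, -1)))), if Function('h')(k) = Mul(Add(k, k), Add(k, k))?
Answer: Rational(-373350394800723, 69490) ≈ -5.3727e+9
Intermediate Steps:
Function('h')(k) = Mul(4, Pow(k, 2)) (Function('h')(k) = Mul(Mul(2, k), Mul(2, k)) = Mul(4, Pow(k, 2)))
Function('c')(E) = Mul(E, Add(E, Pow(Add(6, E), -1))) (Function('c')(E) = Mul(E, Add(Pow(Add(6, E), -1), E)) = Mul(E, Add(E, Pow(Add(6, E), -1))))
Mul(Add(Function('h')(212), Function('c')(14)), Add(-29846, Mul(48495, Pow(-6949, -1)))) = Mul(Add(Mul(4, Pow(212, 2)), Mul(14, Pow(Add(6, 14), -1), Add(1, Pow(14, 2), Mul(6, 14)))), Add(-29846, Mul(48495, Pow(-6949, -1)))) = Mul(Add(Mul(4, 44944), Mul(14, Pow(20, -1), Add(1, 196, 84))), Add(-29846, Mul(48495, Rational(-1, 6949)))) = Mul(Add(179776, Mul(14, Rational(1, 20), 281)), Add(-29846, Rational(-48495, 6949))) = Mul(Add(179776, Rational(1967, 10)), Rational(-207448349, 6949)) = Mul(Rational(1799727, 10), Rational(-207448349, 6949)) = Rational(-373350394800723, 69490)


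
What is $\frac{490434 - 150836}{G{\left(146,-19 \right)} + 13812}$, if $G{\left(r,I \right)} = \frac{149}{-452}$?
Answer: $\frac{153498296}{6242875} \approx 24.588$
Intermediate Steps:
$G{\left(r,I \right)} = - \frac{149}{452}$ ($G{\left(r,I \right)} = 149 \left(- \frac{1}{452}\right) = - \frac{149}{452}$)
$\frac{490434 - 150836}{G{\left(146,-19 \right)} + 13812} = \frac{490434 - 150836}{- \frac{149}{452} + 13812} = \frac{339598}{\frac{6242875}{452}} = 339598 \cdot \frac{452}{6242875} = \frac{153498296}{6242875}$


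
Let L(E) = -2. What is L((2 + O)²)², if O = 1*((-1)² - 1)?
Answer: 4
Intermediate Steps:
O = 0 (O = 1*(1 - 1) = 1*0 = 0)
L((2 + O)²)² = (-2)² = 4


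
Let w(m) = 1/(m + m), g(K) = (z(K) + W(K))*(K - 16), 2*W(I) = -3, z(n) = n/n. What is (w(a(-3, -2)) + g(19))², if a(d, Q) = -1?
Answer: 4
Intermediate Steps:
z(n) = 1
W(I) = -3/2 (W(I) = (½)*(-3) = -3/2)
g(K) = 8 - K/2 (g(K) = (1 - 3/2)*(K - 16) = -(-16 + K)/2 = 8 - K/2)
w(m) = 1/(2*m)
(w(a(-3, -2)) + g(19))² = ((½)/(-1) + (8 - ½*19))² = ((½)*(-1) + (8 - 19/2))² = (-½ - 3/2)² = (-2)² = 4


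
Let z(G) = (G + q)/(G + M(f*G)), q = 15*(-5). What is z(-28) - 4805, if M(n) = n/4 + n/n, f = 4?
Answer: -264172/55 ≈ -4803.1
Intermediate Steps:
q = -75
M(n) = 1 + n/4 (M(n) = n*(¼) + 1 = n/4 + 1 = 1 + n/4)
z(G) = (-75 + G)/(1 + 2*G) (z(G) = (G - 75)/(G + (1 + (4*G)/4)) = (-75 + G)/(G + (1 + G)) = (-75 + G)/(1 + 2*G))
z(-28) - 4805 = (-75 - 28)/(1 + 2*(-28)) - 4805 = -103/(1 - 56) - 4805 = -103/(-55) - 4805 = -1/55*(-103) - 4805 = 103/55 - 4805 = -264172/55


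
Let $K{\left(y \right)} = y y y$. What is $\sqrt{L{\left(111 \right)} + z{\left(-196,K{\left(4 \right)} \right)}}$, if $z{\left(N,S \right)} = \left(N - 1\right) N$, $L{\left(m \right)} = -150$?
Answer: $\sqrt{38462} \approx 196.12$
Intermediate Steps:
$K{\left(y \right)} = y^{3}$ ($K{\left(y \right)} = y^{2} y = y^{3}$)
$z{\left(N,S \right)} = N \left(-1 + N\right)$ ($z{\left(N,S \right)} = \left(-1 + N\right) N = N \left(-1 + N\right)$)
$\sqrt{L{\left(111 \right)} + z{\left(-196,K{\left(4 \right)} \right)}} = \sqrt{-150 - 196 \left(-1 - 196\right)} = \sqrt{-150 - -38612} = \sqrt{-150 + 38612} = \sqrt{38462}$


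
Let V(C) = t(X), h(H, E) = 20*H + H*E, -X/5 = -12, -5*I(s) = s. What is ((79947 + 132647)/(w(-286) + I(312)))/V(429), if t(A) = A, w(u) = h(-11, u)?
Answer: 106297/85908 ≈ 1.2373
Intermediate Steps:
I(s) = -s/5
X = 60 (X = -5*(-12) = 60)
h(H, E) = 20*H + E*H
w(u) = -220 - 11*u (w(u) = -11*(20 + u) = -220 - 11*u)
V(C) = 60
((79947 + 132647)/(w(-286) + I(312)))/V(429) = ((79947 + 132647)/((-220 - 11*(-286)) - ⅕*312))/60 = (212594/((-220 + 3146) - 312/5))*(1/60) = (212594/(2926 - 312/5))*(1/60) = (212594/(14318/5))*(1/60) = (212594*(5/14318))*(1/60) = (531485/7159)*(1/60) = 106297/85908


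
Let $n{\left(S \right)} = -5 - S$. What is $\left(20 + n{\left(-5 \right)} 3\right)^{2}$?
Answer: $400$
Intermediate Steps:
$\left(20 + n{\left(-5 \right)} 3\right)^{2} = \left(20 + \left(-5 - -5\right) 3\right)^{2} = \left(20 + \left(-5 + 5\right) 3\right)^{2} = \left(20 + 0 \cdot 3\right)^{2} = \left(20 + 0\right)^{2} = 20^{2} = 400$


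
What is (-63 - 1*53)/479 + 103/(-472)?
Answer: -104089/226088 ≈ -0.46039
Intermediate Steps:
(-63 - 1*53)/479 + 103/(-472) = (-63 - 53)*(1/479) + 103*(-1/472) = -116*1/479 - 103/472 = -116/479 - 103/472 = -104089/226088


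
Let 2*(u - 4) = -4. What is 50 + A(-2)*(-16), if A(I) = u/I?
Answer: 66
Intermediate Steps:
u = 2 (u = 4 + (½)*(-4) = 4 - 2 = 2)
A(I) = 2/I
50 + A(-2)*(-16) = 50 + (2/(-2))*(-16) = 50 + (2*(-½))*(-16) = 50 - 1*(-16) = 50 + 16 = 66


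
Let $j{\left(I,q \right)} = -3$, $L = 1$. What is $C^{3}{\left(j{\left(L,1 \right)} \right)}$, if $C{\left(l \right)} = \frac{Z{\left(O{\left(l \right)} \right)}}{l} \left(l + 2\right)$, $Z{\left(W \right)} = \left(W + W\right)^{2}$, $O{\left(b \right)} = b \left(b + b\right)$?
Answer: $80621568$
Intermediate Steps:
$O{\left(b \right)} = 2 b^{2}$ ($O{\left(b \right)} = b 2 b = 2 b^{2}$)
$Z{\left(W \right)} = 4 W^{2}$ ($Z{\left(W \right)} = \left(2 W\right)^{2} = 4 W^{2}$)
$C{\left(l \right)} = 16 l^{3} \left(2 + l\right)$ ($C{\left(l \right)} = \frac{4 \left(2 l^{2}\right)^{2}}{l} \left(l + 2\right) = \frac{4 \cdot 4 l^{4}}{l} \left(2 + l\right) = \frac{16 l^{4}}{l} \left(2 + l\right) = 16 l^{3} \left(2 + l\right)$)
$C^{3}{\left(j{\left(L,1 \right)} \right)} = \left(16 \left(-3\right)^{3} \left(2 - 3\right)\right)^{3} = \left(16 \left(-27\right) \left(-1\right)\right)^{3} = 432^{3} = 80621568$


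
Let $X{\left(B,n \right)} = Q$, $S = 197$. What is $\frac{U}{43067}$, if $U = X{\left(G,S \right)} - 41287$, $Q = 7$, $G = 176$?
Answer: $- \frac{41280}{43067} \approx -0.95851$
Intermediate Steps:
$X{\left(B,n \right)} = 7$
$U = -41280$ ($U = 7 - 41287 = -41280$)
$\frac{U}{43067} = - \frac{41280}{43067}$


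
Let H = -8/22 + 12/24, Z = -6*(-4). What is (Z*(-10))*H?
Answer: -360/11 ≈ -32.727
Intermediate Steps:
Z = 24
H = 3/22 (H = -8*1/22 + 12*(1/24) = -4/11 + ½ = 3/22 ≈ 0.13636)
(Z*(-10))*H = (24*(-10))*(3/22) = -240*3/22 = -360/11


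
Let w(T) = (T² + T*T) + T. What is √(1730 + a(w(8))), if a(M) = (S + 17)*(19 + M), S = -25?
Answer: 7*√10 ≈ 22.136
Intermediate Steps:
w(T) = T + 2*T² (w(T) = (T² + T²) + T = 2*T² + T = T + 2*T²)
a(M) = -152 - 8*M (a(M) = (-25 + 17)*(19 + M) = -8*(19 + M) = -152 - 8*M)
√(1730 + a(w(8))) = √(1730 + (-152 - 64*(1 + 2*8))) = √(1730 + (-152 - 64*(1 + 16))) = √(1730 + (-152 - 64*17)) = √(1730 + (-152 - 8*136)) = √(1730 + (-152 - 1088)) = √(1730 - 1240) = √490 = 7*√10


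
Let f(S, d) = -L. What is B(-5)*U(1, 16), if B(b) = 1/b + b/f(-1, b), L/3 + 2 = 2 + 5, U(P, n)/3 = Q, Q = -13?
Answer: -26/5 ≈ -5.2000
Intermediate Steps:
U(P, n) = -39 (U(P, n) = 3*(-13) = -39)
L = 15 (L = -6 + 3*(2 + 5) = -6 + 3*7 = -6 + 21 = 15)
f(S, d) = -15 (f(S, d) = -1*15 = -15)
B(b) = 1/b - b/15 (B(b) = 1/b + b/(-15) = 1/b + b*(-1/15) = 1/b - b/15)
B(-5)*U(1, 16) = (1/(-5) - 1/15*(-5))*(-39) = (-⅕ + ⅓)*(-39) = (2/15)*(-39) = -26/5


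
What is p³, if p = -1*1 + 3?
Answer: 8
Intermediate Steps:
p = 2 (p = -1 + 3 = 2)
p³ = 2³ = 8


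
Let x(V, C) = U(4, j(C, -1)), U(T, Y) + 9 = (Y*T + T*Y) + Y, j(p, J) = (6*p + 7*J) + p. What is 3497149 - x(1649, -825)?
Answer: 3549196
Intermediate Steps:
j(p, J) = 7*J + 7*p
U(T, Y) = -9 + Y + 2*T*Y (U(T, Y) = -9 + ((Y*T + T*Y) + Y) = -9 + ((T*Y + T*Y) + Y) = -9 + (2*T*Y + Y) = -9 + (Y + 2*T*Y) = -9 + Y + 2*T*Y)
x(V, C) = -72 + 63*C (x(V, C) = -9 + (7*(-1) + 7*C) + 2*4*(7*(-1) + 7*C) = -9 + (-7 + 7*C) + 2*4*(-7 + 7*C) = -9 + (-7 + 7*C) + (-56 + 56*C) = -72 + 63*C)
3497149 - x(1649, -825) = 3497149 - (-72 + 63*(-825)) = 3497149 - (-72 - 51975) = 3497149 - 1*(-52047) = 3497149 + 52047 = 3549196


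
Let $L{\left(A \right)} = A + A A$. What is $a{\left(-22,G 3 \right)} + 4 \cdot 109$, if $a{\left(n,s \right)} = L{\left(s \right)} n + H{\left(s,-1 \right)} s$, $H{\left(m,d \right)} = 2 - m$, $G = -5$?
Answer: $-4439$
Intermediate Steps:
$L{\left(A \right)} = A + A^{2}$
$a{\left(n,s \right)} = s \left(2 - s\right) + n s \left(1 + s\right)$ ($a{\left(n,s \right)} = s \left(1 + s\right) n + \left(2 - s\right) s = n s \left(1 + s\right) + s \left(2 - s\right) = s \left(2 - s\right) + n s \left(1 + s\right)$)
$a{\left(-22,G 3 \right)} + 4 \cdot 109 = \left(-5\right) 3 \left(2 - \left(-5\right) 3 - 22 \left(1 - 15\right)\right) + 4 \cdot 109 = - 15 \left(2 - -15 - 22 \left(1 - 15\right)\right) + 436 = - 15 \left(2 + 15 - -308\right) + 436 = - 15 \left(2 + 15 + 308\right) + 436 = \left(-15\right) 325 + 436 = -4875 + 436 = -4439$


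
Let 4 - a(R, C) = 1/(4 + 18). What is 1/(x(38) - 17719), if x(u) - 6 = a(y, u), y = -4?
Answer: -22/389599 ≈ -5.6468e-5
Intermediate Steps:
a(R, C) = 87/22 (a(R, C) = 4 - 1/(4 + 18) = 4 - 1/22 = 87/22)
x(u) = 219/22 (x(u) = 6 + 87/22 = 219/22)
1/(x(38) - 17719) = 1/(219/22 - 17719) = 1/(-389599/22) = -22/389599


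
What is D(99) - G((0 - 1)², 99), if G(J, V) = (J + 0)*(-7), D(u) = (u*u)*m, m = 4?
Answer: 39211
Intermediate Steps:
D(u) = 4*u² (D(u) = (u*u)*4 = u²*4 = 4*u²)
G(J, V) = -7*J (G(J, V) = J*(-7) = -7*J)
D(99) - G((0 - 1)², 99) = 4*99² - (-7)*(0 - 1)² = 4*9801 - (-7)*(-1)² = 39204 - (-7) = 39204 - 1*(-7) = 39204 + 7 = 39211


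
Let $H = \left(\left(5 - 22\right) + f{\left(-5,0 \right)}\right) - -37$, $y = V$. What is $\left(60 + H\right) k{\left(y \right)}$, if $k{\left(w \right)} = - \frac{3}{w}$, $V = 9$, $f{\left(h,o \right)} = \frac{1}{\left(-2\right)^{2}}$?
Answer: $- \frac{107}{4} \approx -26.75$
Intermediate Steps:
$f{\left(h,o \right)} = \frac{1}{4}$
$y = 9$
$H = \frac{81}{4}$ ($H = \left(\left(5 - 22\right) + \frac{1}{4}\right) - -37 = \left(-17 + \frac{1}{4}\right) + 37 = - \frac{67}{4} + 37 = \frac{81}{4} \approx 20.25$)
$\left(60 + H\right) k{\left(y \right)} = \left(60 + \frac{81}{4}\right) \left(- \frac{3}{9}\right) = \frac{321 \left(\left(-3\right) \frac{1}{9}\right)}{4} = \frac{321}{4} \left(- \frac{1}{3}\right) = - \frac{107}{4}$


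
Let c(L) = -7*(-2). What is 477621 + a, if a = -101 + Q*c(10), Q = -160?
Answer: 475280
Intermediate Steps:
c(L) = 14
a = -2341 (a = -101 - 160*14 = -101 - 2240 = -2341)
477621 + a = 477621 - 2341 = 475280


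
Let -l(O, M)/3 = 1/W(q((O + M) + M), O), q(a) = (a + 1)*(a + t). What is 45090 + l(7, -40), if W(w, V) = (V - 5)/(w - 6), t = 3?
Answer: 37539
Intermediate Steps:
q(a) = (1 + a)*(3 + a) (q(a) = (a + 1)*(a + 3) = (1 + a)*(3 + a))
W(w, V) = (-5 + V)/(-6 + w)
l(O, M) = -3*(-3 + (O + 2*M)² + 4*O + 8*M)/(-5 + O) (l(O, M) = -3*(-6 + (3 + ((O + M) + M)² + 4*((O + M) + M)))/(-5 + O) = -3*(-6 + (3 + ((M + O) + M)² + 4*((M + O) + M)))/(-5 + O) = -3*(-6 + (3 + (O + 2*M)² + 4*(O + 2*M)))/(-5 + O) = -3*(-6 + (3 + (O + 2*M)² + (4*O + 8*M)))/(-5 + O) = -3*(-6 + (3 + (O + 2*M)² + 4*O + 8*M))/(-5 + O) = -3*(-3 + (O + 2*M)² + 4*O + 8*M)/(-5 + O))
45090 + l(7, -40) = 45090 + 3*(3 - (7 + 2*(-40))² - 8*(-40) - 4*7)/(-5 + 7) = 45090 + 3*(3 - (7 - 80)² + 320 - 28)/2 = 45090 + 3*(½)*(3 - 1*(-73)² + 320 - 28) = 45090 + 3*(½)*(3 - 1*5329 + 320 - 28) = 45090 + 3*(½)*(3 - 5329 + 320 - 28) = 45090 + 3*(½)*(-5034) = 45090 - 7551 = 37539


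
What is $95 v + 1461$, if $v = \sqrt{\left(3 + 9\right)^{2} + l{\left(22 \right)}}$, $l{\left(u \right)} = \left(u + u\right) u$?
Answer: $1461 + 190 \sqrt{278} \approx 4628.9$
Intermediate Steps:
$l{\left(u \right)} = 2 u^{2}$ ($l{\left(u \right)} = 2 u u = 2 u^{2}$)
$v = 2 \sqrt{278}$ ($v = \sqrt{\left(3 + 9\right)^{2} + 2 \cdot 22^{2}} = \sqrt{12^{2} + 2 \cdot 484} = \sqrt{144 + 968} = \sqrt{1112} = 2 \sqrt{278} \approx 33.347$)
$95 v + 1461 = 95 \cdot 2 \sqrt{278} + 1461 = 190 \sqrt{278} + 1461 = 1461 + 190 \sqrt{278}$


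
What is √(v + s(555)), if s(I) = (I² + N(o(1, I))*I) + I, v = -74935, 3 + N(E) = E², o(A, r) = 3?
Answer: 5*√9479 ≈ 486.80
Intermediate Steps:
N(E) = -3 + E²
s(I) = I² + 7*I (s(I) = (I² + (-3 + 3²)*I) + I = (I² + (-3 + 9)*I) + I = (I² + 6*I) + I = I² + 7*I)
√(v + s(555)) = √(-74935 + 555*(7 + 555)) = √(-74935 + 555*562) = √(-74935 + 311910) = √236975 = 5*√9479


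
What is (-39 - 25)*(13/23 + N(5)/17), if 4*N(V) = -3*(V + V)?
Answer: -3104/391 ≈ -7.9386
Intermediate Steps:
N(V) = -3*V/2 (N(V) = (-3*(V + V))/4 = (-6*V)/4 = -3*V/2)
(-39 - 25)*(13/23 + N(5)/17) = (-39 - 25)*(13/23 - 3/2*5/17) = -64*(13*(1/23) - 15/2*1/17) = -64*(13/23 - 15/34) = -64*97/782 = -3104/391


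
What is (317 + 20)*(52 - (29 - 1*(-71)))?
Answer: -16176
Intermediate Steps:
(317 + 20)*(52 - (29 - 1*(-71))) = 337*(52 - (29 + 71)) = 337*(52 - 1*100) = 337*(52 - 100) = 337*(-48) = -16176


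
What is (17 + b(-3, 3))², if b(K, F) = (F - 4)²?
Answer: 324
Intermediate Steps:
b(K, F) = (-4 + F)²
(17 + b(-3, 3))² = (17 + (-4 + 3)²)² = (17 + (-1)²)² = (17 + 1)² = 18² = 324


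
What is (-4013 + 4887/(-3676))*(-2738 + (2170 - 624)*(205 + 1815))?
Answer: -23021755857425/1838 ≈ -1.2525e+10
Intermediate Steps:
(-4013 + 4887/(-3676))*(-2738 + (2170 - 624)*(205 + 1815)) = (-4013 + 4887*(-1/3676))*(-2738 + 1546*2020) = (-4013 - 4887/3676)*(-2738 + 3122920) = -14756675/3676*3120182 = -23021755857425/1838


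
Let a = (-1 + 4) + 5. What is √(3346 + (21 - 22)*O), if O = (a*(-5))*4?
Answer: √3506 ≈ 59.211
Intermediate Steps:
a = 8 (a = 3 + 5 = 8)
O = -160 (O = (8*(-5))*4 = -40*4 = -160)
√(3346 + (21 - 22)*O) = √(3346 + (21 - 22)*(-160)) = √(3346 - 1*(-160)) = √(3346 + 160) = √3506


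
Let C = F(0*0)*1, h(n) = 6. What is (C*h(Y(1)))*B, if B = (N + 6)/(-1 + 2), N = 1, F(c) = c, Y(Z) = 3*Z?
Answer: 0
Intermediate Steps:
B = 7 (B = (1 + 6)/(-1 + 2) = 7/1 = 7*1 = 7)
C = 0 (C = (0*0)*1 = 0*1 = 0)
(C*h(Y(1)))*B = (0*6)*7 = 0*7 = 0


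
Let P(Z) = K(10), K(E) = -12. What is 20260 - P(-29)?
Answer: 20272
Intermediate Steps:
P(Z) = -12
20260 - P(-29) = 20260 - 1*(-12) = 20260 + 12 = 20272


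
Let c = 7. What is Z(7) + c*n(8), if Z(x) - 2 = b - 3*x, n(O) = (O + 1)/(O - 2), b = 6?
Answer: -5/2 ≈ -2.5000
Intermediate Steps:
n(O) = (1 + O)/(-2 + O)
Z(x) = 8 - 3*x (Z(x) = 2 + (6 - 3*x) = 8 - 3*x)
Z(7) + c*n(8) = (8 - 3*7) + 7*((1 + 8)/(-2 + 8)) = (8 - 21) + 7*(9/6) = -13 + 7*((⅙)*9) = -13 + 7*(3/2) = -13 + 21/2 = -5/2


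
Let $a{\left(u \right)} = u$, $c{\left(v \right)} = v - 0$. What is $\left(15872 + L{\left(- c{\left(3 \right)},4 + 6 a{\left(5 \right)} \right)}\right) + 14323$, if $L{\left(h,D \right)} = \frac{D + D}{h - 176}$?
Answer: $\frac{5404837}{179} \approx 30195.0$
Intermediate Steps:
$c{\left(v \right)} = v$ ($c{\left(v \right)} = v + 0 = v$)
$L{\left(h,D \right)} = \frac{2 D}{-176 + h}$
$\left(15872 + L{\left(- c{\left(3 \right)},4 + 6 a{\left(5 \right)} \right)}\right) + 14323 = \left(15872 + \frac{2 \left(4 + 6 \cdot 5\right)}{-176 - 3}\right) + 14323 = \left(15872 + \frac{2 \left(4 + 30\right)}{-176 - 3}\right) + 14323 = \left(15872 + 2 \cdot 34 \frac{1}{-179}\right) + 14323 = \left(15872 + 2 \cdot 34 \left(- \frac{1}{179}\right)\right) + 14323 = \left(15872 - \frac{68}{179}\right) + 14323 = \frac{2841020}{179} + 14323 = \frac{5404837}{179}$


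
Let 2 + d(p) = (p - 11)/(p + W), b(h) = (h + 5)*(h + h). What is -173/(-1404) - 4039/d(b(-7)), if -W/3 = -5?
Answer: 81284815/32292 ≈ 2517.2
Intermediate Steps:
W = 15 (W = -3*(-5) = 15)
b(h) = 2*h*(5 + h) (b(h) = (5 + h)*(2*h) = 2*h*(5 + h))
d(p) = -2 + (-11 + p)/(15 + p) (d(p) = -2 + (p - 11)/(p + 15) = -2 + (-11 + p)/(15 + p))
-173/(-1404) - 4039/d(b(-7)) = -173/(-1404) - 4039*(15 + 2*(-7)*(5 - 7))/(-41 - 2*(-7)*(5 - 7)) = -173*(-1/1404) - 4039*(15 + 2*(-7)*(-2))/(-41 - 2*(-7)*(-2)) = 173/1404 - 4039*(15 + 28)/(-41 - 1*28) = 173/1404 - 4039*43/(-41 - 28) = 173/1404 - 4039/((1/43)*(-69)) = 173/1404 - 4039/(-69/43) = 173/1404 - 4039*(-43/69) = 173/1404 + 173677/69 = 81284815/32292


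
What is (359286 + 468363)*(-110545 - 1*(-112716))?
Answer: 1796825979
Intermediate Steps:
(359286 + 468363)*(-110545 - 1*(-112716)) = 827649*(-110545 + 112716) = 827649*2171 = 1796825979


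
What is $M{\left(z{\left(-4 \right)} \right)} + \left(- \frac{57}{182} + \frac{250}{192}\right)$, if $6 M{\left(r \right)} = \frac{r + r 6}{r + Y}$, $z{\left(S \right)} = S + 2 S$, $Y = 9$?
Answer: $\frac{16469}{2912} \approx 5.6556$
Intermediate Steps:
$z{\left(S \right)} = 3 S$
$M{\left(r \right)} = \frac{7 r}{6 \left(9 + r\right)}$ ($M{\left(r \right)} = \frac{\left(r + r 6\right) \frac{1}{r + 9}}{6} = \frac{\left(r + 6 r\right) \frac{1}{9 + r}}{6} = \frac{7 r \frac{1}{9 + r}}{6} = \frac{7 r}{6 \left(9 + r\right)}$)
$M{\left(z{\left(-4 \right)} \right)} + \left(- \frac{57}{182} + \frac{250}{192}\right) = \frac{7 \cdot 3 \left(-4\right)}{6 \left(9 + 3 \left(-4\right)\right)} + \left(- \frac{57}{182} + \frac{250}{192}\right) = \frac{7}{6} \left(-12\right) \frac{1}{9 - 12} + \left(\left(-57\right) \frac{1}{182} + 250 \cdot \frac{1}{192}\right) = \frac{7}{6} \left(-12\right) \frac{1}{-3} + \left(- \frac{57}{182} + \frac{125}{96}\right) = \frac{7}{6} \left(-12\right) \left(- \frac{1}{3}\right) + \frac{8639}{8736} = \frac{14}{3} + \frac{8639}{8736} = \frac{16469}{2912}$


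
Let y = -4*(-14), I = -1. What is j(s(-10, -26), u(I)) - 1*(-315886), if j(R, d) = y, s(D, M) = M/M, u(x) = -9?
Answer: 315942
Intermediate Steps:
s(D, M) = 1
y = 56
j(R, d) = 56
j(s(-10, -26), u(I)) - 1*(-315886) = 56 - 1*(-315886) = 56 + 315886 = 315942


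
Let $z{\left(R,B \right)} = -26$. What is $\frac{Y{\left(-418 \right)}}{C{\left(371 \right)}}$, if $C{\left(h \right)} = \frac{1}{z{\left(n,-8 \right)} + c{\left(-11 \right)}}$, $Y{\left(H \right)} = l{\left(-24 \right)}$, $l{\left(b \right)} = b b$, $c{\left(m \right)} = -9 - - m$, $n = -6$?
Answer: $-26496$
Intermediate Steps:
$c{\left(m \right)} = -9 + m$
$l{\left(b \right)} = b^{2}$
$Y{\left(H \right)} = 576$ ($Y{\left(H \right)} = \left(-24\right)^{2} = 576$)
$C{\left(h \right)} = - \frac{1}{46}$ ($C{\left(h \right)} = \frac{1}{-26 - 20} = \frac{1}{-46} = - \frac{1}{46}$)
$\frac{Y{\left(-418 \right)}}{C{\left(371 \right)}} = \frac{576}{- \frac{1}{46}} = 576 \left(-46\right) = -26496$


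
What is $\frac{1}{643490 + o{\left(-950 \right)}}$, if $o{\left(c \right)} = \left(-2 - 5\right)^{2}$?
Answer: $\frac{1}{643539} \approx 1.5539 \cdot 10^{-6}$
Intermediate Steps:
$o{\left(c \right)} = 49$ ($o{\left(c \right)} = \left(-7\right)^{2} = 49$)
$\frac{1}{643490 + o{\left(-950 \right)}} = \frac{1}{643490 + 49} = \frac{1}{643539}$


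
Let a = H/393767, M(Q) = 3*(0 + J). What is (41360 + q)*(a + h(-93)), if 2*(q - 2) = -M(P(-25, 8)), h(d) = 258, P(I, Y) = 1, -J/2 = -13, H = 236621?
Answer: 382532672251/35797 ≈ 1.0686e+7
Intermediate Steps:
J = 26 (J = -2*(-13) = 26)
M(Q) = 78 (M(Q) = 3*(0 + 26) = 3*26 = 78)
q = -37 (q = 2 + (-1*78)/2 = 2 + (1/2)*(-78) = 2 - 39 = -37)
a = 21511/35797 (a = 236621/393767 = 236621*(1/393767) = 21511/35797 ≈ 0.60092)
(41360 + q)*(a + h(-93)) = (41360 - 37)*(21511/35797 + 258) = 41323*(9257137/35797) = 382532672251/35797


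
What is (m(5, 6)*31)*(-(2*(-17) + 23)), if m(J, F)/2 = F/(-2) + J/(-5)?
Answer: -2728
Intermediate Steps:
m(J, F) = -F - 2*J/5 (m(J, F) = 2*(F/(-2) + J/(-5)) = 2*(F*(-1/2) + J*(-1/5)) = 2*(-F/2 - J/5) = -F - 2*J/5)
(m(5, 6)*31)*(-(2*(-17) + 23)) = ((-1*6 - 2/5*5)*31)*(-(2*(-17) + 23)) = ((-6 - 2)*31)*(-(-34 + 23)) = (-8*31)*(-1*(-11)) = -248*11 = -2728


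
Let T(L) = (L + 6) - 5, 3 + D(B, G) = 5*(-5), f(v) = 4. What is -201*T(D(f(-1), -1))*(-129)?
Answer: -700083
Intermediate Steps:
D(B, G) = -28 (D(B, G) = -3 + 5*(-5) = -3 - 25 = -28)
T(L) = 1 + L (T(L) = (6 + L) - 5 = 1 + L)
-201*T(D(f(-1), -1))*(-129) = -201*(1 - 28)*(-129) = -201*(-27)*(-129) = 5427*(-129) = -700083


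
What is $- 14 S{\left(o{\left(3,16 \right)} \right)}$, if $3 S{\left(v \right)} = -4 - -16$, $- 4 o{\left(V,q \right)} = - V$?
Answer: $-56$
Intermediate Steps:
$o{\left(V,q \right)} = \frac{V}{4}$ ($o{\left(V,q \right)} = - \frac{\left(-1\right) V}{4} = \frac{V}{4}$)
$S{\left(v \right)} = 4$ ($S{\left(v \right)} = \frac{-4 - -16}{3} = \frac{-4 + 16}{3} = \frac{1}{3} \cdot 12 = 4$)
$- 14 S{\left(o{\left(3,16 \right)} \right)} = \left(-14\right) 4 = -56$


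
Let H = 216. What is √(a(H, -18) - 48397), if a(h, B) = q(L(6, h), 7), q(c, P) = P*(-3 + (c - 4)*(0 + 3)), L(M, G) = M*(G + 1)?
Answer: 46*I*√10 ≈ 145.46*I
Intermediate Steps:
L(M, G) = M*(1 + G)
q(c, P) = P*(-15 + 3*c) (q(c, P) = P*(-3 + (-4 + c)*3) = P*(-3 + (-12 + 3*c)) = P*(-15 + 3*c))
a(h, B) = 21 + 126*h (a(h, B) = 3*7*(-5 + 6*(1 + h)) = 3*7*(-5 + (6 + 6*h)) = 3*7*(1 + 6*h) = 21 + 126*h)
√(a(H, -18) - 48397) = √((21 + 126*216) - 48397) = √((21 + 27216) - 48397) = √(27237 - 48397) = √(-21160) = 46*I*√10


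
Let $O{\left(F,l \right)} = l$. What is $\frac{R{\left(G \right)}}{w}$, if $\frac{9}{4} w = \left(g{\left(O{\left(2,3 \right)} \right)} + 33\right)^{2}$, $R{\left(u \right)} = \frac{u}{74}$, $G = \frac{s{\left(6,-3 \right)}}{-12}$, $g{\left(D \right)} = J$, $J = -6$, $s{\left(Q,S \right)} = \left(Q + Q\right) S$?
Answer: $\frac{1}{7992} \approx 0.00012513$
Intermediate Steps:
$s{\left(Q,S \right)} = 2 Q S$
$g{\left(D \right)} = -6$
$G = 3$ ($G = \frac{2 \cdot 6 \left(-3\right)}{-12} = \left(-36\right) \left(- \frac{1}{12}\right) = 3$)
$R{\left(u \right)} = \frac{u}{74}$ ($R{\left(u \right)} = u \frac{1}{74} = \frac{u}{74}$)
$w = 324$ ($w = \frac{4 \left(-6 + 33\right)^{2}}{9} = \frac{4 \cdot 27^{2}}{9} = \frac{4}{9} \cdot 729 = 324$)
$\frac{R{\left(G \right)}}{w} = \frac{\frac{1}{74} \cdot 3}{324} = \frac{3}{74} \cdot \frac{1}{324} = \frac{1}{7992}$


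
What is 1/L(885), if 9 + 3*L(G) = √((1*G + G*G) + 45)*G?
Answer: 1/22747029622 + 295*√784155/68241088866 ≈ 3.8281e-6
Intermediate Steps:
L(G) = -3 + G*√(45 + G + G²)/3 (L(G) = -3 + (√((1*G + G*G) + 45)*G)/3 = -3 + (√((G + G²) + 45)*G)/3 = -3 + (√(45 + G + G²)*G)/3 = -3 + (G*√(45 + G + G²))/3 = -3 + G*√(45 + G + G²)/3)
1/L(885) = 1/(-3 + (⅓)*885*√(45 + 885 + 885²)) = 1/(-3 + (⅓)*885*√(45 + 885 + 783225)) = 1/(-3 + (⅓)*885*√784155) = 1/(-3 + 295*√784155)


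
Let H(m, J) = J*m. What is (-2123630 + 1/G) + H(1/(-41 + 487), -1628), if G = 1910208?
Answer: -904617783263009/425976384 ≈ -2.1236e+6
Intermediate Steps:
(-2123630 + 1/G) + H(1/(-41 + 487), -1628) = (-2123630 + 1/1910208) - 1628/(-41 + 487) = (-2123630 + 1/1910208) - 1628/446 = -4056575015039/1910208 - 1628*1/446 = -4056575015039/1910208 - 814/223 = -904617783263009/425976384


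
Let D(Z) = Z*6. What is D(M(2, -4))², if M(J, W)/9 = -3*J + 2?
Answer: 46656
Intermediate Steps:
M(J, W) = 18 - 27*J (M(J, W) = 9*(-3*J + 2) = 9*(2 - 3*J) = 18 - 27*J)
D(Z) = 6*Z
D(M(2, -4))² = (6*(18 - 27*2))² = (6*(18 - 54))² = (6*(-36))² = (-216)² = 46656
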